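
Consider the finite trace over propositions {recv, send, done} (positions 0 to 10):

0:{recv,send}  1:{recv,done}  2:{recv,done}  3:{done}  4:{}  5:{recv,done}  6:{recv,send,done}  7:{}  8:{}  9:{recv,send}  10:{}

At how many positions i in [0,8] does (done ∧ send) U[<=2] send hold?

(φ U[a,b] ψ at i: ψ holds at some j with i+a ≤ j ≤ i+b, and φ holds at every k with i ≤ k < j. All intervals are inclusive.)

Evaluate at each i in [0,8]:
  i=0: ✓ (rhs at j=0)
  i=1: ✗ (no rhs in [1,3])
  i=2: ✗ (no rhs in [2,4])
  i=3: ✗ (no rhs in [3,5])
  i=4: ✗ (lhs fails at k=4 before rhs at j=6)
  i=5: ✗ (lhs fails at k=5 before rhs at j=6)
  i=6: ✓ (rhs at j=6)
  i=7: ✗ (lhs fails at k=7 before rhs at j=9)
  i=8: ✗ (lhs fails at k=8 before rhs at j=9)
Positions where it holds: {0, 6} → 2.

2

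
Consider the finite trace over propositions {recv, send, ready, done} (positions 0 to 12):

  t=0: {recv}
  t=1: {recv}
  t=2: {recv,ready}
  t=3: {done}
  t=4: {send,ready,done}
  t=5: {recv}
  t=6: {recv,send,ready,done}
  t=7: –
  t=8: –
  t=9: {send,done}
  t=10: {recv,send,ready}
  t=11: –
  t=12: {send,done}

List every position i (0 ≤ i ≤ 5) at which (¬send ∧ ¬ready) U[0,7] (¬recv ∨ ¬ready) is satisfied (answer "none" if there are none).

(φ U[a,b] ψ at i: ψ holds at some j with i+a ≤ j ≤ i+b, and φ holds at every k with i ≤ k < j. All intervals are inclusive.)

0, 1, 3, 4, 5

Evaluate at each i in [0,5]:
  i=0: ✓ (rhs at j=0)
  i=1: ✓ (rhs at j=1)
  i=2: ✗ (lhs fails at k=2 before rhs at j=3)
  i=3: ✓ (rhs at j=3)
  i=4: ✓ (rhs at j=4)
  i=5: ✓ (rhs at j=5)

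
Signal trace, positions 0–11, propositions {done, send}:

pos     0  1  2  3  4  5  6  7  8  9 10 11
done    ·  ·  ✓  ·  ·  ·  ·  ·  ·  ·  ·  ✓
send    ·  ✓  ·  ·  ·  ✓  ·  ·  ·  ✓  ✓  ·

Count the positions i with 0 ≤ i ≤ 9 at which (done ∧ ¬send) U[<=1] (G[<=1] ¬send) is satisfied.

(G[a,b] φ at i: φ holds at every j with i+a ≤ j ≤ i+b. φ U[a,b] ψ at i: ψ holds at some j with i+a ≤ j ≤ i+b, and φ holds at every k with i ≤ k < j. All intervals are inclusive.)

4

Evaluate at each i in [0,9]:
  i=0: ✗ (no rhs in [0,1])
  i=1: ✗ (lhs fails at k=1 before rhs at j=2)
  i=2: ✓ (rhs at j=2)
  i=3: ✓ (rhs at j=3)
  i=4: ✗ (no rhs in [4,5])
  i=5: ✗ (lhs fails at k=5 before rhs at j=6)
  i=6: ✓ (rhs at j=6)
  i=7: ✓ (rhs at j=7)
  i=8: ✗ (no rhs in [8,9])
  i=9: ✗ (no rhs in [9,10])
Positions where it holds: {2, 3, 6, 7} → 4.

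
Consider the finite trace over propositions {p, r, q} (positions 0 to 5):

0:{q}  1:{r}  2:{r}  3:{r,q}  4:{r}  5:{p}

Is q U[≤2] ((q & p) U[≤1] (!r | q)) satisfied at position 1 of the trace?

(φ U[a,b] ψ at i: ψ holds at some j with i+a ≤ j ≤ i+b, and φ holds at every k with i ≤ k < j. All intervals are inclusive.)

Need some j in [1,3] with ((q & p) U[≤1] (!r | q)), and q at every k in [1,j-1].
  j=1: ((q & p) U[≤1] (!r | q)) — fails.
  j=2: ((q & p) U[≤1] (!r | q)) — fails.
  j=3: ((q & p) U[≤1] (!r | q)) holds, but q fails at k=1 → not this j.
No j in the window works → until fails.

False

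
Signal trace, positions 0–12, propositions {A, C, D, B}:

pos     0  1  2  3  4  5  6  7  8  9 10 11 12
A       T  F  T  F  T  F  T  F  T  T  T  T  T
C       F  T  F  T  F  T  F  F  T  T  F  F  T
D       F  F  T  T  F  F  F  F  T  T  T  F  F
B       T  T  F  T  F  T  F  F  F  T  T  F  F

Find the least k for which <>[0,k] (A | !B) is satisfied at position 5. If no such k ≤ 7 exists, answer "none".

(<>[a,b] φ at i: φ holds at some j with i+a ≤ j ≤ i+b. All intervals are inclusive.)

Scan j = 5,6,… for (A | !B):
  j=5: fails
  j=6: holds
First hit at j=6, so smallest k = 6-5 = 1.

1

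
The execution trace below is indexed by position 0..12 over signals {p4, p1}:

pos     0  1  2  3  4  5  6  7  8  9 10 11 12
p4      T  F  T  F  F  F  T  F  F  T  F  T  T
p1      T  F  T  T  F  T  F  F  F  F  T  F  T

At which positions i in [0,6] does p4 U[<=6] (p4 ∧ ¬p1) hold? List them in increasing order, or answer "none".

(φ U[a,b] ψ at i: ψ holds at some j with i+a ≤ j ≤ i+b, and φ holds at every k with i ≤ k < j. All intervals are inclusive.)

Evaluate at each i in [0,6]:
  i=0: ✗ (lhs fails at k=1 before rhs at j=6)
  i=1: ✗ (lhs fails at k=1 before rhs at j=6)
  i=2: ✗ (lhs fails at k=3 before rhs at j=6)
  i=3: ✗ (lhs fails at k=3 before rhs at j=6)
  i=4: ✗ (lhs fails at k=4 before rhs at j=6)
  i=5: ✗ (lhs fails at k=5 before rhs at j=6)
  i=6: ✓ (rhs at j=6)

6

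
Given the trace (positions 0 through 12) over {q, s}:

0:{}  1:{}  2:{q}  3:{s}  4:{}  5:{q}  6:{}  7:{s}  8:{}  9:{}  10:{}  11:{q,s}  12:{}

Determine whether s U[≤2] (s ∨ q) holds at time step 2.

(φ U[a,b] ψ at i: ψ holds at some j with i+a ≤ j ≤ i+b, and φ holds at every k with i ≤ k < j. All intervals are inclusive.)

Need some j in [2,4] with (s ∨ q), and s at every k in [2,j-1].
  j=2: (s ∨ q) holds; no prefix to check → satisfied.

Holds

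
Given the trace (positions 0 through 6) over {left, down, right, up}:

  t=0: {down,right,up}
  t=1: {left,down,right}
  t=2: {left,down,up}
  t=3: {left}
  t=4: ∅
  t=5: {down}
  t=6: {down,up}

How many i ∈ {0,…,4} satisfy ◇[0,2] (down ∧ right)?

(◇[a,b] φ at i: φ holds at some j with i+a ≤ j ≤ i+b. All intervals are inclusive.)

Evaluate at each i in [0,4]:
  i=0: ✓ (witness j=0)
  i=1: ✓ (witness j=1)
  i=2: ✗ (none in [2,4])
  i=3: ✗ (none in [3,5])
  i=4: ✗ (none in [4,6])
Positions where it holds: {0, 1} → 2.

2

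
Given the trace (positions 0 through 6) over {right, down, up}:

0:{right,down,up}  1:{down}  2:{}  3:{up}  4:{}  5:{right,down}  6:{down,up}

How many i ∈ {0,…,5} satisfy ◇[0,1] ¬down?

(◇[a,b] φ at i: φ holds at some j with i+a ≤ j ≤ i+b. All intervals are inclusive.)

Evaluate at each i in [0,5]:
  i=0: ✗ (none in [0,1])
  i=1: ✓ (witness j=2)
  i=2: ✓ (witness j=2)
  i=3: ✓ (witness j=3)
  i=4: ✓ (witness j=4)
  i=5: ✗ (none in [5,6])
Positions where it holds: {1, 2, 3, 4} → 4.

4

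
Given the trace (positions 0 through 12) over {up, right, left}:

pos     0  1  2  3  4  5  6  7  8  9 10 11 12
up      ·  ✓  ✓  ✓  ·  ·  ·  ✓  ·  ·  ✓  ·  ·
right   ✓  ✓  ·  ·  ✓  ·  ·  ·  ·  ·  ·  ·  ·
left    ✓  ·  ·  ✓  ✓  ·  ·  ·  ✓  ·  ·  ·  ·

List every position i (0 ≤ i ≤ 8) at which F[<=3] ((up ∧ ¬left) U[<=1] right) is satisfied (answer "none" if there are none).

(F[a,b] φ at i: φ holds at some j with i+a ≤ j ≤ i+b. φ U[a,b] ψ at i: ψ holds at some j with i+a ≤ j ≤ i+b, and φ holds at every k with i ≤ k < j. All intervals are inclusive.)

Evaluate at each i in [0,8]:
  i=0: ✓ (witness j=0)
  i=1: ✓ (witness j=1)
  i=2: ✓ (witness j=4)
  i=3: ✓ (witness j=4)
  i=4: ✓ (witness j=4)
  i=5: ✗ (none in [5,8])
  i=6: ✗ (none in [6,9])
  i=7: ✗ (none in [7,10])
  i=8: ✗ (none in [8,11])

0, 1, 2, 3, 4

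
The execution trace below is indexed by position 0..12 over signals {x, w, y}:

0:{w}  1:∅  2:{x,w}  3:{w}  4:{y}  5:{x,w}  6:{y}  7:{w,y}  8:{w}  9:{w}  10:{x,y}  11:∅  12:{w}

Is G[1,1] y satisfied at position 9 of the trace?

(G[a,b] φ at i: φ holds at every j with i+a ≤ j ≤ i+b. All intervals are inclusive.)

Check y at every j in [10,10]:
  j=10: true
All positions satisfy it → formula holds.

Yes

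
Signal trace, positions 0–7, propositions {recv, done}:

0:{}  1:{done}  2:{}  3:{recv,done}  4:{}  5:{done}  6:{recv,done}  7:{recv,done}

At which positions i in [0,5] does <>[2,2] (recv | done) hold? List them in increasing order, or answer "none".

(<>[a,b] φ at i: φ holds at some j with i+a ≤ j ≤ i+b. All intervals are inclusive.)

Evaluate at each i in [0,5]:
  i=0: ✗ (none in [2,2])
  i=1: ✓ (witness j=3)
  i=2: ✗ (none in [4,4])
  i=3: ✓ (witness j=5)
  i=4: ✓ (witness j=6)
  i=5: ✓ (witness j=7)

1, 3, 4, 5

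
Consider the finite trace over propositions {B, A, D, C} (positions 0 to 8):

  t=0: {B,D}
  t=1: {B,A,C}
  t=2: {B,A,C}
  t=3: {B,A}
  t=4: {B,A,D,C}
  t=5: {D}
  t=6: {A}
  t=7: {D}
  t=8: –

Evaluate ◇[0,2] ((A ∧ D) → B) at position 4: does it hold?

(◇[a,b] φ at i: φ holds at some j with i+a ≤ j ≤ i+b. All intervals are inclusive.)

Yes

Check ((A ∧ D) → B) at each j in [4,6]:
  j=4: true
  j=5: true
  j=6: true
Found at j=4 → formula holds.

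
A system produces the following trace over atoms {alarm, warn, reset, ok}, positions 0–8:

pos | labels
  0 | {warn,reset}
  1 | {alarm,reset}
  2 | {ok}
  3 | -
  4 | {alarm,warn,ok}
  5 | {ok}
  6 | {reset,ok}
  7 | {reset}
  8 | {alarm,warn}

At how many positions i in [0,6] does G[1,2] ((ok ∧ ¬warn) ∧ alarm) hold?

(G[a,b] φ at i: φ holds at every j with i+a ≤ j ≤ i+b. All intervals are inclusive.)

0

Evaluate at each i in [0,6]:
  i=0: ✗ (fails at j=1)
  i=1: ✗ (fails at j=2)
  i=2: ✗ (fails at j=3)
  i=3: ✗ (fails at j=4)
  i=4: ✗ (fails at j=5)
  i=5: ✗ (fails at j=6)
  i=6: ✗ (fails at j=7)
Positions where it holds: {} → 0.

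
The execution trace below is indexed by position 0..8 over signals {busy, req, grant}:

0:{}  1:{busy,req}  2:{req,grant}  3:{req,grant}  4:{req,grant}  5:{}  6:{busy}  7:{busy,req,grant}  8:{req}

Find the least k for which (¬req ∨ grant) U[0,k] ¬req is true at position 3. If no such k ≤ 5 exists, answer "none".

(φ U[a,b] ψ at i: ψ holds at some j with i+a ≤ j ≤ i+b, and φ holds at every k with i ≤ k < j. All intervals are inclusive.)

2

Need earliest j ≥ 3 with ¬req, and (¬req ∨ grant) at every k in [3,j-1].
  j=3: rhs fails.
  j=4: rhs fails.
  j=5: rhs holds; lhs holds on [3,4]. k = 2.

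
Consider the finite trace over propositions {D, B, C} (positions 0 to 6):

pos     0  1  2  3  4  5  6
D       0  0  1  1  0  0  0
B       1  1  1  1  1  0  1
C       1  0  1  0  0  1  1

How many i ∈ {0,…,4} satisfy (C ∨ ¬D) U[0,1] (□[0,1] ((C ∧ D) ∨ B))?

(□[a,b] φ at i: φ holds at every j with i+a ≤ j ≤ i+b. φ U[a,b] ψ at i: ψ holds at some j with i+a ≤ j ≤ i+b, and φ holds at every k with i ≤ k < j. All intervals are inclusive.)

Evaluate at each i in [0,4]:
  i=0: ✓ (rhs at j=0)
  i=1: ✓ (rhs at j=1)
  i=2: ✓ (rhs at j=2)
  i=3: ✓ (rhs at j=3)
  i=4: ✗ (no rhs in [4,5])
Positions where it holds: {0, 1, 2, 3} → 4.

4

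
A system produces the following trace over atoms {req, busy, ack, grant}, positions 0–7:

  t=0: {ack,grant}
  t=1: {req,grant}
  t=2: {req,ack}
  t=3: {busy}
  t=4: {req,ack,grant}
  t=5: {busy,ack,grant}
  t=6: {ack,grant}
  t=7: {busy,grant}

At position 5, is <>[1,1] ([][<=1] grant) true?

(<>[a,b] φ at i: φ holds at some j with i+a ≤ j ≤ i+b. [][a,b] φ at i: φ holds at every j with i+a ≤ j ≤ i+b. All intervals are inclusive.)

Check [][<=1] grant at each j in [6,6]:
  j=6: holds on [6,7]
Found at j=6 → formula holds.

Yes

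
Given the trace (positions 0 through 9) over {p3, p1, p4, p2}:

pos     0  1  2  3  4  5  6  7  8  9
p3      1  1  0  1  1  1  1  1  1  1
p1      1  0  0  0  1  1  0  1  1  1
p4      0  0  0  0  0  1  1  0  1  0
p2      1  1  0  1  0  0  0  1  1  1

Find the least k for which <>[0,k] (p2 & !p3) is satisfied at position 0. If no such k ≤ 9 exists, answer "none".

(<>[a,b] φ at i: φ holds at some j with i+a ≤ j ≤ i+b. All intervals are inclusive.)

Scan j = 0,1,… for (p2 & !p3):
  j=0: fails
  j=1: fails
  j=2: fails
  j=3: fails
  j=4: fails
  j=5: fails
  j=6: fails
  j=7: fails
  j=8: fails
  j=9: fails
No j in [0,9] satisfies it → none.

none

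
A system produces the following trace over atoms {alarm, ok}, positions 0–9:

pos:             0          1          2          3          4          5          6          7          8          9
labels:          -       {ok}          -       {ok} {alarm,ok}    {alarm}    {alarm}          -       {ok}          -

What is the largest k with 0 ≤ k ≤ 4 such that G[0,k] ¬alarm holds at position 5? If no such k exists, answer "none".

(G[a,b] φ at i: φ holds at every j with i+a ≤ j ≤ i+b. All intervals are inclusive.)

¬alarm must hold from j=5 onward; find where it first fails.
  j=5: fails → no k works.

none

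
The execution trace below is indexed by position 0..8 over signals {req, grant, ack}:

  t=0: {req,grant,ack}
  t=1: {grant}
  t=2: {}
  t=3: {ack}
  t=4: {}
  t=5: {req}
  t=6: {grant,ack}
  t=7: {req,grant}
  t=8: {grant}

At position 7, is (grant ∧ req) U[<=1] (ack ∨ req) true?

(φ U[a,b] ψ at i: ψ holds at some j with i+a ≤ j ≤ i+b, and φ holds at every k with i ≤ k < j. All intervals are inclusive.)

Yes

Need some j in [7,8] with (ack ∨ req), and (grant ∧ req) at every k in [7,j-1].
  j=7: (ack ∨ req) holds; no prefix to check → satisfied.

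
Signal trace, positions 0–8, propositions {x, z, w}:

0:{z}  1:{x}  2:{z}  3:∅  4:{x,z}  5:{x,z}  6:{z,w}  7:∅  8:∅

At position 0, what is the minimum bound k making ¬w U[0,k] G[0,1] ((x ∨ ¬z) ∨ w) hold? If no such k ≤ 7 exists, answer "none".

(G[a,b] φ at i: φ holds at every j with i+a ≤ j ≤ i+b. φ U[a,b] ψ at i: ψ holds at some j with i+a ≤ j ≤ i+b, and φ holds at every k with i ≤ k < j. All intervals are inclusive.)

Need earliest j ≥ 0 with G[0,1] ((x ∨ ¬z) ∨ w), and ¬w at every k in [0,j-1].
  j=0: rhs fails.
  j=1: rhs fails.
  j=2: rhs fails.
  j=3: rhs holds; lhs holds on [0,2]. k = 3.

3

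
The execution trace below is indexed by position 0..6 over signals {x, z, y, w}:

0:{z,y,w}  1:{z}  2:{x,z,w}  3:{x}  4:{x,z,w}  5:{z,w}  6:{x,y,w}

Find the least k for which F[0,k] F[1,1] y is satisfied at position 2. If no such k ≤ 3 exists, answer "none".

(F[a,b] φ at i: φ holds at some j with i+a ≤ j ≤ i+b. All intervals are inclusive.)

3

Scan j = 2,3,… for F[1,1] y:
  j=2: fails
  j=3: fails
  j=4: fails
  j=5: holds
First hit at j=5, so smallest k = 5-2 = 3.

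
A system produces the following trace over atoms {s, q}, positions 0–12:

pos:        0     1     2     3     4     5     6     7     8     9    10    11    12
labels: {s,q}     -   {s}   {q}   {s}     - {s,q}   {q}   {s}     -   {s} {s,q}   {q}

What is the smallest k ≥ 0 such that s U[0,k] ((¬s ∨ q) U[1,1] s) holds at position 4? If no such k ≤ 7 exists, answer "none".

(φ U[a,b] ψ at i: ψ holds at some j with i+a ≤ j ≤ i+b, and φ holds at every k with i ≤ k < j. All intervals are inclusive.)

Need earliest j ≥ 4 with ((¬s ∨ q) U[1,1] s), and s at every k in [4,j-1].
  j=4: rhs fails.
  j=5: rhs holds; lhs holds on [4,4]. k = 1.

1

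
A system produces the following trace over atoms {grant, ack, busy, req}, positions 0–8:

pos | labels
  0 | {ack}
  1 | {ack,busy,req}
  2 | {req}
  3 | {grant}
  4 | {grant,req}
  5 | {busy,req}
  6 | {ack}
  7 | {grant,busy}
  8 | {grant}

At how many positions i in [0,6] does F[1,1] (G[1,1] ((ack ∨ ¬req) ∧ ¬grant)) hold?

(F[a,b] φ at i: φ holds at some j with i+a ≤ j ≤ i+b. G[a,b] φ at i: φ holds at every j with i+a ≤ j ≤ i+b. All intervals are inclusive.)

1

Evaluate at each i in [0,6]:
  i=0: ✗ (none in [1,1])
  i=1: ✗ (none in [2,2])
  i=2: ✗ (none in [3,3])
  i=3: ✗ (none in [4,4])
  i=4: ✓ (witness j=5)
  i=5: ✗ (none in [6,6])
  i=6: ✗ (none in [7,7])
Positions where it holds: {4} → 1.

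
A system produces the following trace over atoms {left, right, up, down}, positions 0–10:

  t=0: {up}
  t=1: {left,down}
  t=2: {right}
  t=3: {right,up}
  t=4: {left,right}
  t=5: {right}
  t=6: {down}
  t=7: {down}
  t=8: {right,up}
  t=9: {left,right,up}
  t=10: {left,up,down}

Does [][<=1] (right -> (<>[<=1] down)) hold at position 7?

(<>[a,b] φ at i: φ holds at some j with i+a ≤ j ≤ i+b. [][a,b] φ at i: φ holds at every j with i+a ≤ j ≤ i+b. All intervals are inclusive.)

Does not hold

Check (right -> (<>[<=1] down)) at every j in [7,8]:
  j=7: antecedent false → ✓
  j=8: antecedent true; consequent fails (none in [8,9]) → ✗
Fails at j=8 → formula fails.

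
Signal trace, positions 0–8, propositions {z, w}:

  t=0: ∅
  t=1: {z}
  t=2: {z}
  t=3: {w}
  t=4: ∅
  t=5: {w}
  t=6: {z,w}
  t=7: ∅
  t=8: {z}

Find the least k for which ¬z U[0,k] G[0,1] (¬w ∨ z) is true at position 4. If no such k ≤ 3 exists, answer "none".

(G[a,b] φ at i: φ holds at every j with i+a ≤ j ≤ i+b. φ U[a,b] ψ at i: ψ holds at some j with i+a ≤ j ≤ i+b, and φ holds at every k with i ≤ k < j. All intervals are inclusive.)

Need earliest j ≥ 4 with G[0,1] (¬w ∨ z), and ¬z at every k in [4,j-1].
  j=4: rhs fails.
  j=5: rhs fails.
  j=6: rhs holds; lhs holds on [4,5]. k = 2.

2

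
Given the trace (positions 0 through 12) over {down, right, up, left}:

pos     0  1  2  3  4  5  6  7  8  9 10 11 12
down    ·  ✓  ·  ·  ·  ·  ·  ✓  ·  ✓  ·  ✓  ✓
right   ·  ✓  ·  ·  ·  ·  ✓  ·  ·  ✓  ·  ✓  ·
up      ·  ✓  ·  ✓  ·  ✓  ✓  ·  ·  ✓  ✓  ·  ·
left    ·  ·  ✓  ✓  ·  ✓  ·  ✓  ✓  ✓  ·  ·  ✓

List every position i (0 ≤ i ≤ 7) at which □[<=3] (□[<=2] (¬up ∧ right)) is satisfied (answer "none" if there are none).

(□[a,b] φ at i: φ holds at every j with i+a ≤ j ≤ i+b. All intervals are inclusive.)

none

Evaluate at each i in [0,7]:
  i=0: ✗ (fails at j=0)
  i=1: ✗ (fails at j=1)
  i=2: ✗ (fails at j=2)
  i=3: ✗ (fails at j=3)
  i=4: ✗ (fails at j=4)
  i=5: ✗ (fails at j=5)
  i=6: ✗ (fails at j=6)
  i=7: ✗ (fails at j=7)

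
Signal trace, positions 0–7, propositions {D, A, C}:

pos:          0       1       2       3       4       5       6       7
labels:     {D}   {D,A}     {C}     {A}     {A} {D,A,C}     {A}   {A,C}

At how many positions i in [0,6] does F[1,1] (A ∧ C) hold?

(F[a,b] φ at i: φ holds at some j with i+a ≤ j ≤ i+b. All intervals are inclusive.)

Evaluate at each i in [0,6]:
  i=0: ✗ (none in [1,1])
  i=1: ✗ (none in [2,2])
  i=2: ✗ (none in [3,3])
  i=3: ✗ (none in [4,4])
  i=4: ✓ (witness j=5)
  i=5: ✗ (none in [6,6])
  i=6: ✓ (witness j=7)
Positions where it holds: {4, 6} → 2.

2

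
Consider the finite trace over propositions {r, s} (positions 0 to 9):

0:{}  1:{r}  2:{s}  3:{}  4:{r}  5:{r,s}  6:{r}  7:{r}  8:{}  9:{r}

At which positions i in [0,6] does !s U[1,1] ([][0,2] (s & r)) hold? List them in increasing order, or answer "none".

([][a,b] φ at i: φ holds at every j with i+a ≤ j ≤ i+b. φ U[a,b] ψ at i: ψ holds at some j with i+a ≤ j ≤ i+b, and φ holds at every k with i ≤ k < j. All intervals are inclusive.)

none

Evaluate at each i in [0,6]:
  i=0: ✗ (no rhs in [1,1])
  i=1: ✗ (no rhs in [2,2])
  i=2: ✗ (no rhs in [3,3])
  i=3: ✗ (no rhs in [4,4])
  i=4: ✗ (no rhs in [5,5])
  i=5: ✗ (no rhs in [6,6])
  i=6: ✗ (no rhs in [7,7])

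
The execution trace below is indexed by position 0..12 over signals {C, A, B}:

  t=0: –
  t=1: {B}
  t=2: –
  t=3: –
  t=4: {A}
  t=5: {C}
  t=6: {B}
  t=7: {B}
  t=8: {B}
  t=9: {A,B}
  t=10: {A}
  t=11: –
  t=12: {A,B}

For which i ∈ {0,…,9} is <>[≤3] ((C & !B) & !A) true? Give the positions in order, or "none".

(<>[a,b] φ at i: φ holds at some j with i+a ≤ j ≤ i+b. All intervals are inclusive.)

2, 3, 4, 5

Evaluate at each i in [0,9]:
  i=0: ✗ (none in [0,3])
  i=1: ✗ (none in [1,4])
  i=2: ✓ (witness j=5)
  i=3: ✓ (witness j=5)
  i=4: ✓ (witness j=5)
  i=5: ✓ (witness j=5)
  i=6: ✗ (none in [6,9])
  i=7: ✗ (none in [7,10])
  i=8: ✗ (none in [8,11])
  i=9: ✗ (none in [9,12])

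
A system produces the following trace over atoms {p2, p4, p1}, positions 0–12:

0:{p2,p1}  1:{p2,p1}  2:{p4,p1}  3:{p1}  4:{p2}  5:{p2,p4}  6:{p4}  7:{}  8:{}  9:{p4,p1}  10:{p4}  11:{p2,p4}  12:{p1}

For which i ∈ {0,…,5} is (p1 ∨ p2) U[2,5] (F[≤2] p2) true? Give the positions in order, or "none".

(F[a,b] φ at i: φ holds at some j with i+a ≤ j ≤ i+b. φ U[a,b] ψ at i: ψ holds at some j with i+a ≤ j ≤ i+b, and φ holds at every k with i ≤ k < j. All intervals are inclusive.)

Evaluate at each i in [0,5]:
  i=0: ✓ (rhs at j=2; lhs holds on [0,1])
  i=1: ✓ (rhs at j=3; lhs holds on [1,2])
  i=2: ✓ (rhs at j=4; lhs holds on [2,3])
  i=3: ✓ (rhs at j=5; lhs holds on [3,4])
  i=4: ✗ (lhs fails at k=6 before rhs at j=9)
  i=5: ✗ (lhs fails at k=6 before rhs at j=9)

0, 1, 2, 3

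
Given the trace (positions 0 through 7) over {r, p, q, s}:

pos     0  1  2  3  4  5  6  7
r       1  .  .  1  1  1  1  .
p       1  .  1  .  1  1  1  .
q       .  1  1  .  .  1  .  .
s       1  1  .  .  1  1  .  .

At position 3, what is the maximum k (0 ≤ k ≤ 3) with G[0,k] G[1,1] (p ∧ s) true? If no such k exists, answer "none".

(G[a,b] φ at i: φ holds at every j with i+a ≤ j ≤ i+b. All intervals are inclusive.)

G[1,1] (p ∧ s) must hold from j=3 onward; find where it first fails.
  j=3: holds
  j=4: holds
  j=5: fails
Holds on [3,4], so largest k = 1.

1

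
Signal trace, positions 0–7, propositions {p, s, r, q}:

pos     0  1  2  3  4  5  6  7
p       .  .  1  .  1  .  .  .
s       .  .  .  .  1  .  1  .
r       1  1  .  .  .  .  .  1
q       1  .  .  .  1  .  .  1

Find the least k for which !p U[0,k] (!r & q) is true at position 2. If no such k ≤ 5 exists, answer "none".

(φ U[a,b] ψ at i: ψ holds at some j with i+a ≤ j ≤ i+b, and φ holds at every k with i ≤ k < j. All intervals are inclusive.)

none

Need earliest j ≥ 2 with (!r & q), and !p at every k in [2,j-1].
  j=2: rhs fails.
  j=3: rhs fails.
  j=4: rhs holds but lhs fails at k=2.
  j=5: rhs fails.
  j=6: rhs fails.
  j=7: rhs fails.
No witness within the range → none.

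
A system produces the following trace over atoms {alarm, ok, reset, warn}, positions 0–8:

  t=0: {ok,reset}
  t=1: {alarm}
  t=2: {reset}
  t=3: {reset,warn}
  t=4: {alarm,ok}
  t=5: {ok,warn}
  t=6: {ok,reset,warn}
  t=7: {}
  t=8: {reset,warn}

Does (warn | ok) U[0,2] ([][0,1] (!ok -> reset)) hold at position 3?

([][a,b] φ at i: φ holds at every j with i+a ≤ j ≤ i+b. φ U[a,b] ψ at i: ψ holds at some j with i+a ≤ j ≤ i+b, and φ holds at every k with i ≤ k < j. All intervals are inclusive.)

Yes

Need some j in [3,5] with [][0,1] (!ok -> reset), and (warn | ok) at every k in [3,j-1].
  j=3: [][0,1] (!ok -> reset) holds; no prefix to check → satisfied.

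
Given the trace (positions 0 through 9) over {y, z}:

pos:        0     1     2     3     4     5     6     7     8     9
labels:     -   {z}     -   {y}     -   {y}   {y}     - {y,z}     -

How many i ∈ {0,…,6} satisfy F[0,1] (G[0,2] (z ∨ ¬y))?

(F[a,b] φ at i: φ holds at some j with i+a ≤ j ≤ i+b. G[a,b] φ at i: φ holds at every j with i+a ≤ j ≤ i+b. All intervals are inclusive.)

2

Evaluate at each i in [0,6]:
  i=0: ✓ (witness j=0)
  i=1: ✗ (none in [1,2])
  i=2: ✗ (none in [2,3])
  i=3: ✗ (none in [3,4])
  i=4: ✗ (none in [4,5])
  i=5: ✗ (none in [5,6])
  i=6: ✓ (witness j=7)
Positions where it holds: {0, 6} → 2.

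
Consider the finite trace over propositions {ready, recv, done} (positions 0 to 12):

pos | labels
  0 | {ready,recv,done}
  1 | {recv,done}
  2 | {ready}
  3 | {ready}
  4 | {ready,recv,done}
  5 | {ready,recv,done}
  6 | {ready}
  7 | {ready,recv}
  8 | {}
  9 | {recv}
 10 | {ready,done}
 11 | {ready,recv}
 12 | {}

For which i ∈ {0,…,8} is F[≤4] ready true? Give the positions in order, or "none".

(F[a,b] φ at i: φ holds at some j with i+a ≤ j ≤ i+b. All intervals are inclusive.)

0, 1, 2, 3, 4, 5, 6, 7, 8

Evaluate at each i in [0,8]:
  i=0: ✓ (witness j=0)
  i=1: ✓ (witness j=2)
  i=2: ✓ (witness j=2)
  i=3: ✓ (witness j=3)
  i=4: ✓ (witness j=4)
  i=5: ✓ (witness j=5)
  i=6: ✓ (witness j=6)
  i=7: ✓ (witness j=7)
  i=8: ✓ (witness j=10)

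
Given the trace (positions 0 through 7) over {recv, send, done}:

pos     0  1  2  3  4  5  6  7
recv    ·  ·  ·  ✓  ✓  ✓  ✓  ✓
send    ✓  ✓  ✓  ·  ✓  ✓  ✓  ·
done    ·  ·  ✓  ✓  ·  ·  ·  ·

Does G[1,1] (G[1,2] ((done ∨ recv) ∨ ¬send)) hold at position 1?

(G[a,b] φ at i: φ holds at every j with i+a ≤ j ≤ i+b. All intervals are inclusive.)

Check G[1,2] ((done ∨ recv) ∨ ¬send) at every j in [2,2]:
  j=2: holds on [3,4]
All positions satisfy it → formula holds.

Yes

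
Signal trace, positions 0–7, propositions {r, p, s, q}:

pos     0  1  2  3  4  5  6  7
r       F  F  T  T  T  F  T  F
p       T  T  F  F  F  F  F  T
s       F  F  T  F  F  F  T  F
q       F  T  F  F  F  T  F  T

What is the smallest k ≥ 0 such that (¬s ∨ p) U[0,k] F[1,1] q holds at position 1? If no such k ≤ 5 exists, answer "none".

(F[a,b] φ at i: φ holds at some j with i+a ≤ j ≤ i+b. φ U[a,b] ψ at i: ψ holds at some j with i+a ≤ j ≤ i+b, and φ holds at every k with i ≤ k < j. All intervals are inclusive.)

Need earliest j ≥ 1 with F[1,1] q, and (¬s ∨ p) at every k in [1,j-1].
  j=1: rhs fails.
  j=2: rhs fails.
  j=3: rhs fails.
  j=4: rhs holds but lhs fails at k=2.
  j=5: rhs fails.
  j=6: rhs holds but lhs fails at k=2.
No witness within the range → none.

none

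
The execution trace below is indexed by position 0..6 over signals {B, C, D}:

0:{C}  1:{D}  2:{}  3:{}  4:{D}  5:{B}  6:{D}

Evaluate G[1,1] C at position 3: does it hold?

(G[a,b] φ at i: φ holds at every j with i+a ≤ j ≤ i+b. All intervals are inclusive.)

False

Check C at every j in [4,4]:
  j=4: false
Fails at j=4 → formula fails.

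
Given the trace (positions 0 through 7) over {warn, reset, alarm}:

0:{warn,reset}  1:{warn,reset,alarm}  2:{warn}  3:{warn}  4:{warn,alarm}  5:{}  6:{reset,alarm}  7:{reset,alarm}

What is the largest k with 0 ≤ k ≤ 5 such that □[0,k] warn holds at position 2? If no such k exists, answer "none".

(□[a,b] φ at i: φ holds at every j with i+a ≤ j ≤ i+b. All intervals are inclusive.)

warn must hold from j=2 onward; find where it first fails.
  j=2: holds
  j=3: holds
  j=4: holds
  j=5: fails
Holds on [2,4], so largest k = 2.

2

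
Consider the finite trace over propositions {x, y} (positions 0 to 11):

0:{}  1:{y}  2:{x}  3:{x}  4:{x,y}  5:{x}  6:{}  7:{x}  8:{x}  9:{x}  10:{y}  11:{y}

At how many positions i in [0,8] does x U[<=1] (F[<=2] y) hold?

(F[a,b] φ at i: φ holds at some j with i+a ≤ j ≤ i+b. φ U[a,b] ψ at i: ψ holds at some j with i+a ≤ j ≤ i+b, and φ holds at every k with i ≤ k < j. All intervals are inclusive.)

7

Evaluate at each i in [0,8]:
  i=0: ✓ (rhs at j=0)
  i=1: ✓ (rhs at j=1)
  i=2: ✓ (rhs at j=2)
  i=3: ✓ (rhs at j=3)
  i=4: ✓ (rhs at j=4)
  i=5: ✗ (no rhs in [5,6])
  i=6: ✗ (no rhs in [6,7])
  i=7: ✓ (rhs at j=8; lhs holds on [7,7])
  i=8: ✓ (rhs at j=8)
Positions where it holds: {0, 1, 2, 3, 4, 7, 8} → 7.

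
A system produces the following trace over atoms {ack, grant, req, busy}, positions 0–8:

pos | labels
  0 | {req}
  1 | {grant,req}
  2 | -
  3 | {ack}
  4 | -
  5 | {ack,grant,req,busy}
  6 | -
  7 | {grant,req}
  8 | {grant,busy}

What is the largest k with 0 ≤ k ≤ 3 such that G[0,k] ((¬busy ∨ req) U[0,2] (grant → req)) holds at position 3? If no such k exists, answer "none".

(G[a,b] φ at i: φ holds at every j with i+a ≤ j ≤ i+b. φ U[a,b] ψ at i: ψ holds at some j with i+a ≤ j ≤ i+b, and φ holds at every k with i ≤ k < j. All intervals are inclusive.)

((¬busy ∨ req) U[0,2] (grant → req)) must hold from j=3 onward; find where it first fails.
  j=3: holds
  j=4: holds
  j=5: holds
  j=6: holds
Holds through j=6; largest k = 3.

3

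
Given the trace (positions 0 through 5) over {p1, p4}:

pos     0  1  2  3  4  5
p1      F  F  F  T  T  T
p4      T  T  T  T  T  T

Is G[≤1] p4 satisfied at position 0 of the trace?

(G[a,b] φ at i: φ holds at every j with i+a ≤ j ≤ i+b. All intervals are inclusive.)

Holds

Check p4 at every j in [0,1]:
  j=0: true
  j=1: true
All positions satisfy it → formula holds.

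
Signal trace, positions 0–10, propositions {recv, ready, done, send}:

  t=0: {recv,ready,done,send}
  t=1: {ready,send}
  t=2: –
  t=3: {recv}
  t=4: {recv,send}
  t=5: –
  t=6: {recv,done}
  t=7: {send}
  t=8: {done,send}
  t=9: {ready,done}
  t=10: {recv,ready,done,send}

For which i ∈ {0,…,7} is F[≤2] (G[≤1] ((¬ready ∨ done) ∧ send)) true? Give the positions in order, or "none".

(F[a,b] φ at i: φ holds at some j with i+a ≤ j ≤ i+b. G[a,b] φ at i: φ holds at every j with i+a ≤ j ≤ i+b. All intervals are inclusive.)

Evaluate at each i in [0,7]:
  i=0: ✗ (none in [0,2])
  i=1: ✗ (none in [1,3])
  i=2: ✗ (none in [2,4])
  i=3: ✗ (none in [3,5])
  i=4: ✗ (none in [4,6])
  i=5: ✓ (witness j=7)
  i=6: ✓ (witness j=7)
  i=7: ✓ (witness j=7)

5, 6, 7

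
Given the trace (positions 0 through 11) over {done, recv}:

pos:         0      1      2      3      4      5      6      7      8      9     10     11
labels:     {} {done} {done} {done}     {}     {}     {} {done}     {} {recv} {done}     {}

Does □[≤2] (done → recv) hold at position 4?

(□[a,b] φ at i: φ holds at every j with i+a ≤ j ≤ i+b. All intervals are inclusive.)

Check (done → recv) at every j in [4,6]:
  j=4: antecedent false → ✓
  j=5: antecedent false → ✓
  j=6: antecedent false → ✓
All positions satisfy it → formula holds.

Holds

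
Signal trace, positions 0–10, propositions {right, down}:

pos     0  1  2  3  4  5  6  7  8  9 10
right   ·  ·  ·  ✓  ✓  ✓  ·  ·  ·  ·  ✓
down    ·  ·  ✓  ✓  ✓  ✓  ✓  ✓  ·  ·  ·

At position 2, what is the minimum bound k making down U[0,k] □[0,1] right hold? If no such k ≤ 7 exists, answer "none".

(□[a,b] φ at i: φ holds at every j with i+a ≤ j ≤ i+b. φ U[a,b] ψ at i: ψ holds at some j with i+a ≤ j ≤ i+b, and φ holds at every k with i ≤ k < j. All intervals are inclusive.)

Need earliest j ≥ 2 with □[0,1] right, and down at every k in [2,j-1].
  j=2: rhs fails.
  j=3: rhs holds; lhs holds on [2,2]. k = 1.

1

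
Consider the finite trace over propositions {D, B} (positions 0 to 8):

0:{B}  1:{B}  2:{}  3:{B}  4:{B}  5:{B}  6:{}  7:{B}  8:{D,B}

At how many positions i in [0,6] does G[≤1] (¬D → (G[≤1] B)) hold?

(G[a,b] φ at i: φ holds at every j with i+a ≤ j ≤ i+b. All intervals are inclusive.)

1

Evaluate at each i in [0,6]:
  i=0: ✗ (fails at j=1)
  i=1: ✗ (fails at j=1)
  i=2: ✗ (fails at j=2)
  i=3: ✓ (all of [3,4])
  i=4: ✗ (fails at j=5)
  i=5: ✗ (fails at j=5)
  i=6: ✗ (fails at j=6)
Positions where it holds: {3} → 1.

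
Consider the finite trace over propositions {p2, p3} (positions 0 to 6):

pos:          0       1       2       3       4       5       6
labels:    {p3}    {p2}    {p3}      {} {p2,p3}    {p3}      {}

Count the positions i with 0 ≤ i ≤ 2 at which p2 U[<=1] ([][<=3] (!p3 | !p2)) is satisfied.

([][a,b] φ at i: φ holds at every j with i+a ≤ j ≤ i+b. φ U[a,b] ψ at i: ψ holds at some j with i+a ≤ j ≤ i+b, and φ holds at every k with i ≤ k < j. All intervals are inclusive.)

Evaluate at each i in [0,2]:
  i=0: ✓ (rhs at j=0)
  i=1: ✗ (no rhs in [1,2])
  i=2: ✗ (no rhs in [2,3])
Positions where it holds: {0} → 1.

1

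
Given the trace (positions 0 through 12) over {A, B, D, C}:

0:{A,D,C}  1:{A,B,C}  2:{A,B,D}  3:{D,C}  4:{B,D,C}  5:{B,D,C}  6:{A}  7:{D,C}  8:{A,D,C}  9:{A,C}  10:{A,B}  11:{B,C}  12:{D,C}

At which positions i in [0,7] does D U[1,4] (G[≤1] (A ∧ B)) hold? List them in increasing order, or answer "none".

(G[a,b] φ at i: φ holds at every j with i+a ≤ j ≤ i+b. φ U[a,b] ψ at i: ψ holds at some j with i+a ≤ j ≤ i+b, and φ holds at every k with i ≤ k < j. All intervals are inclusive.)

Evaluate at each i in [0,7]:
  i=0: ✓ (rhs at j=1; lhs holds on [0,0])
  i=1: ✗ (no rhs in [2,5])
  i=2: ✗ (no rhs in [3,6])
  i=3: ✗ (no rhs in [4,7])
  i=4: ✗ (no rhs in [5,8])
  i=5: ✗ (no rhs in [6,9])
  i=6: ✗ (no rhs in [7,10])
  i=7: ✗ (no rhs in [8,11])

0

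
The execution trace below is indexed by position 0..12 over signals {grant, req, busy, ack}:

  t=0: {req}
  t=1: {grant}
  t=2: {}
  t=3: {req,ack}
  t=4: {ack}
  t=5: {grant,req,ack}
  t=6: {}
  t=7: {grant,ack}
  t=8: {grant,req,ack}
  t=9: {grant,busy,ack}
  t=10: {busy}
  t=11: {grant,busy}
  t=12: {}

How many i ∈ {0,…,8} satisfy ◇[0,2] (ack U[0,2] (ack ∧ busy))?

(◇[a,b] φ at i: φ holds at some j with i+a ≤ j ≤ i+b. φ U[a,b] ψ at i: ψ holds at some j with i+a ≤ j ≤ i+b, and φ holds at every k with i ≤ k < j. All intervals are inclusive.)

4

Evaluate at each i in [0,8]:
  i=0: ✗ (none in [0,2])
  i=1: ✗ (none in [1,3])
  i=2: ✗ (none in [2,4])
  i=3: ✗ (none in [3,5])
  i=4: ✗ (none in [4,6])
  i=5: ✓ (witness j=7)
  i=6: ✓ (witness j=7)
  i=7: ✓ (witness j=7)
  i=8: ✓ (witness j=8)
Positions where it holds: {5, 6, 7, 8} → 4.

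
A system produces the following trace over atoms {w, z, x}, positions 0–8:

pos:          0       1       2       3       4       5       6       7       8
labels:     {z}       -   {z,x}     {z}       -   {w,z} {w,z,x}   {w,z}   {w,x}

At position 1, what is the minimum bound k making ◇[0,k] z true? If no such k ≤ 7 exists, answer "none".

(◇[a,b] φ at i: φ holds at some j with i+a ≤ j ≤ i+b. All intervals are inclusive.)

Scan j = 1,2,… for z:
  j=1: fails
  j=2: holds
First hit at j=2, so smallest k = 2-1 = 1.

1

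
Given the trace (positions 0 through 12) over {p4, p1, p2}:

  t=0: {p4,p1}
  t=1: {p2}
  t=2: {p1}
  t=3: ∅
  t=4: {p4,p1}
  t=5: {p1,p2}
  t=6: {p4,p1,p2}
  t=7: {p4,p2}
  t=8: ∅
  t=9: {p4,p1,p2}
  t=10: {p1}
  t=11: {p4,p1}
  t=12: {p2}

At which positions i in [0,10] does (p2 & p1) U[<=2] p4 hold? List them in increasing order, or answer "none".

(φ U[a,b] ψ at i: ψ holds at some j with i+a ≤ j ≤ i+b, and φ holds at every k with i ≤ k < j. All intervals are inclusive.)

0, 4, 5, 6, 7, 9

Evaluate at each i in [0,10]:
  i=0: ✓ (rhs at j=0)
  i=1: ✗ (no rhs in [1,3])
  i=2: ✗ (lhs fails at k=2 before rhs at j=4)
  i=3: ✗ (lhs fails at k=3 before rhs at j=4)
  i=4: ✓ (rhs at j=4)
  i=5: ✓ (rhs at j=6; lhs holds on [5,5])
  i=6: ✓ (rhs at j=6)
  i=7: ✓ (rhs at j=7)
  i=8: ✗ (lhs fails at k=8 before rhs at j=9)
  i=9: ✓ (rhs at j=9)
  i=10: ✗ (lhs fails at k=10 before rhs at j=11)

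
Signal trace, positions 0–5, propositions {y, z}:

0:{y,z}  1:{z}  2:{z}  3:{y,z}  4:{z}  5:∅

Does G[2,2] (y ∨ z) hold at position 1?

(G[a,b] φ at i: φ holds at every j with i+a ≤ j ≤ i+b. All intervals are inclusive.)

Check (y ∨ z) at every j in [3,3]:
  j=3: true
All positions satisfy it → formula holds.

Holds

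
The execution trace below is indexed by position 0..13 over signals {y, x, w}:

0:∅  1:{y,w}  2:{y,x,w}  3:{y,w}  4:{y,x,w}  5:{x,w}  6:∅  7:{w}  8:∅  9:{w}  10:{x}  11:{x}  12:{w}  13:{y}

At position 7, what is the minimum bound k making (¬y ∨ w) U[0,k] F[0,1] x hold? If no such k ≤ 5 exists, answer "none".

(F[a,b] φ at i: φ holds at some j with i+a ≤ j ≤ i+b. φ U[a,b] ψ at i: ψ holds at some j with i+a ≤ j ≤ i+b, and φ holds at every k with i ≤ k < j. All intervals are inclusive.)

2

Need earliest j ≥ 7 with F[0,1] x, and (¬y ∨ w) at every k in [7,j-1].
  j=7: rhs fails.
  j=8: rhs fails.
  j=9: rhs holds; lhs holds on [7,8]. k = 2.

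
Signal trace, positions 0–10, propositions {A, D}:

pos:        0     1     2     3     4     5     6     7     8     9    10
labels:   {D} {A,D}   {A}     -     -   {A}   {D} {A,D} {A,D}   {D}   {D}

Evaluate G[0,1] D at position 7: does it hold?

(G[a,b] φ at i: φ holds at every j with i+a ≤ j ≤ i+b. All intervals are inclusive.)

Check D at every j in [7,8]:
  j=7: true
  j=8: true
All positions satisfy it → formula holds.

Yes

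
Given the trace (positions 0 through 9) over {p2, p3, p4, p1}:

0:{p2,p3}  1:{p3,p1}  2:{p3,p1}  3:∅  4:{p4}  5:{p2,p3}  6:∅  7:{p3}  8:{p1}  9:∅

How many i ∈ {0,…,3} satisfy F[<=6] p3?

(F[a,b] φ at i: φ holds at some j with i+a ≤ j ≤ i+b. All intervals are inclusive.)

4

Evaluate at each i in [0,3]:
  i=0: ✓ (witness j=0)
  i=1: ✓ (witness j=1)
  i=2: ✓ (witness j=2)
  i=3: ✓ (witness j=5)
Positions where it holds: {0, 1, 2, 3} → 4.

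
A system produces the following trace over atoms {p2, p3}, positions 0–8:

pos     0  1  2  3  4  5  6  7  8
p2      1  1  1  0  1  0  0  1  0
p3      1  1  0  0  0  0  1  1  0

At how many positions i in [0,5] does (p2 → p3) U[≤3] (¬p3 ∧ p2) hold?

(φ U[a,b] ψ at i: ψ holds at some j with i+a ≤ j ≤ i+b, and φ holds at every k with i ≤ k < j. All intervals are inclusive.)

Evaluate at each i in [0,5]:
  i=0: ✓ (rhs at j=2; lhs holds on [0,1])
  i=1: ✓ (rhs at j=2; lhs holds on [1,1])
  i=2: ✓ (rhs at j=2)
  i=3: ✓ (rhs at j=4; lhs holds on [3,3])
  i=4: ✓ (rhs at j=4)
  i=5: ✗ (no rhs in [5,8])
Positions where it holds: {0, 1, 2, 3, 4} → 5.

5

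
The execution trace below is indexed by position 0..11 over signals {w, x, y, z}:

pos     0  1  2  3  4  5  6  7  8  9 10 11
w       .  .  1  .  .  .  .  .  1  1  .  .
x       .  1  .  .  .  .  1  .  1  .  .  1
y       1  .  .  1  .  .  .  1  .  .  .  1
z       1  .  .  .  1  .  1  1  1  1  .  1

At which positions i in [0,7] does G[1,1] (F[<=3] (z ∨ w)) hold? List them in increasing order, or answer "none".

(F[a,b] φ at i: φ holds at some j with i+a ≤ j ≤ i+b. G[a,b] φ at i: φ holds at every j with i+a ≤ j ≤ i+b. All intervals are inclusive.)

Evaluate at each i in [0,7]:
  i=0: ✓ (all of [1,1])
  i=1: ✓ (all of [2,2])
  i=2: ✓ (all of [3,3])
  i=3: ✓ (all of [4,4])
  i=4: ✓ (all of [5,5])
  i=5: ✓ (all of [6,6])
  i=6: ✓ (all of [7,7])
  i=7: ✓ (all of [8,8])

0, 1, 2, 3, 4, 5, 6, 7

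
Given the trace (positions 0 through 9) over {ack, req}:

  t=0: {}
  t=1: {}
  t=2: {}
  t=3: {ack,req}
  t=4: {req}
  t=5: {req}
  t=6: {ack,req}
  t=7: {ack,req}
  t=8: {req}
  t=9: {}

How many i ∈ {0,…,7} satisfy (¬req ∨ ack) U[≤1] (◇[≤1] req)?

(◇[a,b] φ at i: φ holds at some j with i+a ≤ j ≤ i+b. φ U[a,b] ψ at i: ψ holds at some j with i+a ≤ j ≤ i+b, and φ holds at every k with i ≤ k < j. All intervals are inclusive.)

Evaluate at each i in [0,7]:
  i=0: ✗ (no rhs in [0,1])
  i=1: ✓ (rhs at j=2; lhs holds on [1,1])
  i=2: ✓ (rhs at j=2)
  i=3: ✓ (rhs at j=3)
  i=4: ✓ (rhs at j=4)
  i=5: ✓ (rhs at j=5)
  i=6: ✓ (rhs at j=6)
  i=7: ✓ (rhs at j=7)
Positions where it holds: {1, 2, 3, 4, 5, 6, 7} → 7.

7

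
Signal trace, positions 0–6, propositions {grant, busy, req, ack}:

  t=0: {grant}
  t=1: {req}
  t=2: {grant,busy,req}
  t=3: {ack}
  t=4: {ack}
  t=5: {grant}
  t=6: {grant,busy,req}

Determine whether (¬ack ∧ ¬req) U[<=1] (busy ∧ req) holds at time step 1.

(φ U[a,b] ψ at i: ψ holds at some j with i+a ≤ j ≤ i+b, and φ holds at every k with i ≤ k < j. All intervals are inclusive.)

Need some j in [1,2] with (busy ∧ req), and (¬ack ∧ ¬req) at every k in [1,j-1].
  j=1: (busy ∧ req) false.
  j=2: (busy ∧ req) holds, but (¬ack ∧ ¬req) fails at k=1 → not this j.
No j in the window works → until fails.

Does not hold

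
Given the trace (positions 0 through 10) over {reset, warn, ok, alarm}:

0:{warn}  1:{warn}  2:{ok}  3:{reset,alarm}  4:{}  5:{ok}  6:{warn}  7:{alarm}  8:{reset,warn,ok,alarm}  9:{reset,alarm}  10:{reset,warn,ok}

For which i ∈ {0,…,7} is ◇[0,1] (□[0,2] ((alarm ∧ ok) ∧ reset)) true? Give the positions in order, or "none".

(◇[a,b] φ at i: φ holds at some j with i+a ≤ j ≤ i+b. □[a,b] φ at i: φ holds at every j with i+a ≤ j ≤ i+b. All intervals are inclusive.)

none

Evaluate at each i in [0,7]:
  i=0: ✗ (none in [0,1])
  i=1: ✗ (none in [1,2])
  i=2: ✗ (none in [2,3])
  i=3: ✗ (none in [3,4])
  i=4: ✗ (none in [4,5])
  i=5: ✗ (none in [5,6])
  i=6: ✗ (none in [6,7])
  i=7: ✗ (none in [7,8])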